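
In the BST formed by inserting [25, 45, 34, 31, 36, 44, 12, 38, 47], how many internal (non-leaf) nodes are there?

Tree built from: [25, 45, 34, 31, 36, 44, 12, 38, 47]
Tree (level-order array): [25, 12, 45, None, None, 34, 47, 31, 36, None, None, None, None, None, 44, 38]
Rule: An internal node has at least one child.
Per-node child counts:
  node 25: 2 child(ren)
  node 12: 0 child(ren)
  node 45: 2 child(ren)
  node 34: 2 child(ren)
  node 31: 0 child(ren)
  node 36: 1 child(ren)
  node 44: 1 child(ren)
  node 38: 0 child(ren)
  node 47: 0 child(ren)
Matching nodes: [25, 45, 34, 36, 44]
Count of internal (non-leaf) nodes: 5


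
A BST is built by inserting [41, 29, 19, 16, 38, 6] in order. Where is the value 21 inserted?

Starting tree (level order): [41, 29, None, 19, 38, 16, None, None, None, 6]
Insertion path: 41 -> 29 -> 19
Result: insert 21 as right child of 19
Final tree (level order): [41, 29, None, 19, 38, 16, 21, None, None, 6]


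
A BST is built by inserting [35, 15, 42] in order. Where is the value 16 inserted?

Starting tree (level order): [35, 15, 42]
Insertion path: 35 -> 15
Result: insert 16 as right child of 15
Final tree (level order): [35, 15, 42, None, 16]


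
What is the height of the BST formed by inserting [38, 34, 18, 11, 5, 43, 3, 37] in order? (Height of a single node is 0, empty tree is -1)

Insertion order: [38, 34, 18, 11, 5, 43, 3, 37]
Tree (level-order array): [38, 34, 43, 18, 37, None, None, 11, None, None, None, 5, None, 3]
Compute height bottom-up (empty subtree = -1):
  height(3) = 1 + max(-1, -1) = 0
  height(5) = 1 + max(0, -1) = 1
  height(11) = 1 + max(1, -1) = 2
  height(18) = 1 + max(2, -1) = 3
  height(37) = 1 + max(-1, -1) = 0
  height(34) = 1 + max(3, 0) = 4
  height(43) = 1 + max(-1, -1) = 0
  height(38) = 1 + max(4, 0) = 5
Height = 5


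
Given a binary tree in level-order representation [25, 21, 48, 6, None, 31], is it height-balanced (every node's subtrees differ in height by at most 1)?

Tree (level-order array): [25, 21, 48, 6, None, 31]
Definition: a tree is height-balanced if, at every node, |h(left) - h(right)| <= 1 (empty subtree has height -1).
Bottom-up per-node check:
  node 6: h_left=-1, h_right=-1, diff=0 [OK], height=0
  node 21: h_left=0, h_right=-1, diff=1 [OK], height=1
  node 31: h_left=-1, h_right=-1, diff=0 [OK], height=0
  node 48: h_left=0, h_right=-1, diff=1 [OK], height=1
  node 25: h_left=1, h_right=1, diff=0 [OK], height=2
All nodes satisfy the balance condition.
Result: Balanced


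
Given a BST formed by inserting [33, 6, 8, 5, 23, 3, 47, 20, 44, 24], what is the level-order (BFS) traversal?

Tree insertion order: [33, 6, 8, 5, 23, 3, 47, 20, 44, 24]
Tree (level-order array): [33, 6, 47, 5, 8, 44, None, 3, None, None, 23, None, None, None, None, 20, 24]
BFS from the root, enqueuing left then right child of each popped node:
  queue [33] -> pop 33, enqueue [6, 47], visited so far: [33]
  queue [6, 47] -> pop 6, enqueue [5, 8], visited so far: [33, 6]
  queue [47, 5, 8] -> pop 47, enqueue [44], visited so far: [33, 6, 47]
  queue [5, 8, 44] -> pop 5, enqueue [3], visited so far: [33, 6, 47, 5]
  queue [8, 44, 3] -> pop 8, enqueue [23], visited so far: [33, 6, 47, 5, 8]
  queue [44, 3, 23] -> pop 44, enqueue [none], visited so far: [33, 6, 47, 5, 8, 44]
  queue [3, 23] -> pop 3, enqueue [none], visited so far: [33, 6, 47, 5, 8, 44, 3]
  queue [23] -> pop 23, enqueue [20, 24], visited so far: [33, 6, 47, 5, 8, 44, 3, 23]
  queue [20, 24] -> pop 20, enqueue [none], visited so far: [33, 6, 47, 5, 8, 44, 3, 23, 20]
  queue [24] -> pop 24, enqueue [none], visited so far: [33, 6, 47, 5, 8, 44, 3, 23, 20, 24]
Result: [33, 6, 47, 5, 8, 44, 3, 23, 20, 24]


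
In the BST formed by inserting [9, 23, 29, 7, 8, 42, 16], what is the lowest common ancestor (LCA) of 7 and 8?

Tree insertion order: [9, 23, 29, 7, 8, 42, 16]
Tree (level-order array): [9, 7, 23, None, 8, 16, 29, None, None, None, None, None, 42]
In a BST, the LCA of p=7, q=8 is the first node v on the
root-to-leaf path with p <= v <= q (go left if both < v, right if both > v).
Walk from root:
  at 9: both 7 and 8 < 9, go left
  at 7: 7 <= 7 <= 8, this is the LCA
LCA = 7


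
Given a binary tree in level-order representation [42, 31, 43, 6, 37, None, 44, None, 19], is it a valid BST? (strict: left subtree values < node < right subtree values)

Level-order array: [42, 31, 43, 6, 37, None, 44, None, 19]
Validate using subtree bounds (lo, hi): at each node, require lo < value < hi,
then recurse left with hi=value and right with lo=value.
Preorder trace (stopping at first violation):
  at node 42 with bounds (-inf, +inf): OK
  at node 31 with bounds (-inf, 42): OK
  at node 6 with bounds (-inf, 31): OK
  at node 19 with bounds (6, 31): OK
  at node 37 with bounds (31, 42): OK
  at node 43 with bounds (42, +inf): OK
  at node 44 with bounds (43, +inf): OK
No violation found at any node.
Result: Valid BST


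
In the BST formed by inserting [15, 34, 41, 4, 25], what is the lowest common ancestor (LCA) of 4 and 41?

Tree insertion order: [15, 34, 41, 4, 25]
Tree (level-order array): [15, 4, 34, None, None, 25, 41]
In a BST, the LCA of p=4, q=41 is the first node v on the
root-to-leaf path with p <= v <= q (go left if both < v, right if both > v).
Walk from root:
  at 15: 4 <= 15 <= 41, this is the LCA
LCA = 15


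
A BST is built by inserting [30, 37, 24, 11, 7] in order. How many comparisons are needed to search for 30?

Search path for 30: 30
Found: True
Comparisons: 1


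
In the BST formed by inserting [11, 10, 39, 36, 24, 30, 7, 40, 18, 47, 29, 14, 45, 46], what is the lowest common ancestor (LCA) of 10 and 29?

Tree insertion order: [11, 10, 39, 36, 24, 30, 7, 40, 18, 47, 29, 14, 45, 46]
Tree (level-order array): [11, 10, 39, 7, None, 36, 40, None, None, 24, None, None, 47, 18, 30, 45, None, 14, None, 29, None, None, 46]
In a BST, the LCA of p=10, q=29 is the first node v on the
root-to-leaf path with p <= v <= q (go left if both < v, right if both > v).
Walk from root:
  at 11: 10 <= 11 <= 29, this is the LCA
LCA = 11


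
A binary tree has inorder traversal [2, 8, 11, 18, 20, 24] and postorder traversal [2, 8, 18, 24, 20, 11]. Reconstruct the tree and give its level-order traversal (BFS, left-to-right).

Inorder:   [2, 8, 11, 18, 20, 24]
Postorder: [2, 8, 18, 24, 20, 11]
Algorithm: postorder visits root last, so walk postorder right-to-left;
each value is the root of the current inorder slice — split it at that
value, recurse on the right subtree first, then the left.
Recursive splits:
  root=11; inorder splits into left=[2, 8], right=[18, 20, 24]
  root=20; inorder splits into left=[18], right=[24]
  root=24; inorder splits into left=[], right=[]
  root=18; inorder splits into left=[], right=[]
  root=8; inorder splits into left=[2], right=[]
  root=2; inorder splits into left=[], right=[]
Reconstructed level-order: [11, 8, 20, 2, 18, 24]


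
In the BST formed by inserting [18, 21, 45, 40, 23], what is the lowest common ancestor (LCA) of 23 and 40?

Tree insertion order: [18, 21, 45, 40, 23]
Tree (level-order array): [18, None, 21, None, 45, 40, None, 23]
In a BST, the LCA of p=23, q=40 is the first node v on the
root-to-leaf path with p <= v <= q (go left if both < v, right if both > v).
Walk from root:
  at 18: both 23 and 40 > 18, go right
  at 21: both 23 and 40 > 21, go right
  at 45: both 23 and 40 < 45, go left
  at 40: 23 <= 40 <= 40, this is the LCA
LCA = 40


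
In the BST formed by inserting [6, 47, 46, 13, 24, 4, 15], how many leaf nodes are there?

Tree built from: [6, 47, 46, 13, 24, 4, 15]
Tree (level-order array): [6, 4, 47, None, None, 46, None, 13, None, None, 24, 15]
Rule: A leaf has 0 children.
Per-node child counts:
  node 6: 2 child(ren)
  node 4: 0 child(ren)
  node 47: 1 child(ren)
  node 46: 1 child(ren)
  node 13: 1 child(ren)
  node 24: 1 child(ren)
  node 15: 0 child(ren)
Matching nodes: [4, 15]
Count of leaf nodes: 2


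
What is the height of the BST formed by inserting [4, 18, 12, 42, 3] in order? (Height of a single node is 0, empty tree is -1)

Insertion order: [4, 18, 12, 42, 3]
Tree (level-order array): [4, 3, 18, None, None, 12, 42]
Compute height bottom-up (empty subtree = -1):
  height(3) = 1 + max(-1, -1) = 0
  height(12) = 1 + max(-1, -1) = 0
  height(42) = 1 + max(-1, -1) = 0
  height(18) = 1 + max(0, 0) = 1
  height(4) = 1 + max(0, 1) = 2
Height = 2


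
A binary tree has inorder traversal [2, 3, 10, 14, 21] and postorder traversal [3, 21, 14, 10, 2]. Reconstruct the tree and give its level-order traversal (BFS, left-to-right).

Inorder:   [2, 3, 10, 14, 21]
Postorder: [3, 21, 14, 10, 2]
Algorithm: postorder visits root last, so walk postorder right-to-left;
each value is the root of the current inorder slice — split it at that
value, recurse on the right subtree first, then the left.
Recursive splits:
  root=2; inorder splits into left=[], right=[3, 10, 14, 21]
  root=10; inorder splits into left=[3], right=[14, 21]
  root=14; inorder splits into left=[], right=[21]
  root=21; inorder splits into left=[], right=[]
  root=3; inorder splits into left=[], right=[]
Reconstructed level-order: [2, 10, 3, 14, 21]


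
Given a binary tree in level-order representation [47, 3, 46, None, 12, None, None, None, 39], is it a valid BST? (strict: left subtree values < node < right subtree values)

Level-order array: [47, 3, 46, None, 12, None, None, None, 39]
Validate using subtree bounds (lo, hi): at each node, require lo < value < hi,
then recurse left with hi=value and right with lo=value.
Preorder trace (stopping at first violation):
  at node 47 with bounds (-inf, +inf): OK
  at node 3 with bounds (-inf, 47): OK
  at node 12 with bounds (3, 47): OK
  at node 39 with bounds (12, 47): OK
  at node 46 with bounds (47, +inf): VIOLATION
Node 46 violates its bound: not (47 < 46 < +inf).
Result: Not a valid BST


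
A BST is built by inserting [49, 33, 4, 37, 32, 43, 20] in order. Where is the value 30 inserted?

Starting tree (level order): [49, 33, None, 4, 37, None, 32, None, 43, 20]
Insertion path: 49 -> 33 -> 4 -> 32 -> 20
Result: insert 30 as right child of 20
Final tree (level order): [49, 33, None, 4, 37, None, 32, None, 43, 20, None, None, None, None, 30]


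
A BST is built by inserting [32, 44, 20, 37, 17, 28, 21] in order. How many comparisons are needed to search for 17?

Search path for 17: 32 -> 20 -> 17
Found: True
Comparisons: 3


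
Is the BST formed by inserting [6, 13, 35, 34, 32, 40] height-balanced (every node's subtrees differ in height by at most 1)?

Tree (level-order array): [6, None, 13, None, 35, 34, 40, 32]
Definition: a tree is height-balanced if, at every node, |h(left) - h(right)| <= 1 (empty subtree has height -1).
Bottom-up per-node check:
  node 32: h_left=-1, h_right=-1, diff=0 [OK], height=0
  node 34: h_left=0, h_right=-1, diff=1 [OK], height=1
  node 40: h_left=-1, h_right=-1, diff=0 [OK], height=0
  node 35: h_left=1, h_right=0, diff=1 [OK], height=2
  node 13: h_left=-1, h_right=2, diff=3 [FAIL (|-1-2|=3 > 1)], height=3
  node 6: h_left=-1, h_right=3, diff=4 [FAIL (|-1-3|=4 > 1)], height=4
Node 13 violates the condition: |-1 - 2| = 3 > 1.
Result: Not balanced


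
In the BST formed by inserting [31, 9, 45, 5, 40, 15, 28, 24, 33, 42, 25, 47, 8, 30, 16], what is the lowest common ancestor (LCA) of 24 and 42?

Tree insertion order: [31, 9, 45, 5, 40, 15, 28, 24, 33, 42, 25, 47, 8, 30, 16]
Tree (level-order array): [31, 9, 45, 5, 15, 40, 47, None, 8, None, 28, 33, 42, None, None, None, None, 24, 30, None, None, None, None, 16, 25]
In a BST, the LCA of p=24, q=42 is the first node v on the
root-to-leaf path with p <= v <= q (go left if both < v, right if both > v).
Walk from root:
  at 31: 24 <= 31 <= 42, this is the LCA
LCA = 31


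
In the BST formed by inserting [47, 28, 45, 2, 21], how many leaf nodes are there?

Tree built from: [47, 28, 45, 2, 21]
Tree (level-order array): [47, 28, None, 2, 45, None, 21]
Rule: A leaf has 0 children.
Per-node child counts:
  node 47: 1 child(ren)
  node 28: 2 child(ren)
  node 2: 1 child(ren)
  node 21: 0 child(ren)
  node 45: 0 child(ren)
Matching nodes: [21, 45]
Count of leaf nodes: 2


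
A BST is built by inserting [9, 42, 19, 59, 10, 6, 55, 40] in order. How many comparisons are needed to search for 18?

Search path for 18: 9 -> 42 -> 19 -> 10
Found: False
Comparisons: 4


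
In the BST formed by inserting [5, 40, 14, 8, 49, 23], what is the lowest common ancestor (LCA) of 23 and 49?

Tree insertion order: [5, 40, 14, 8, 49, 23]
Tree (level-order array): [5, None, 40, 14, 49, 8, 23]
In a BST, the LCA of p=23, q=49 is the first node v on the
root-to-leaf path with p <= v <= q (go left if both < v, right if both > v).
Walk from root:
  at 5: both 23 and 49 > 5, go right
  at 40: 23 <= 40 <= 49, this is the LCA
LCA = 40


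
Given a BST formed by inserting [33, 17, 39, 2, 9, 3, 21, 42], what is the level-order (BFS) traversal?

Tree insertion order: [33, 17, 39, 2, 9, 3, 21, 42]
Tree (level-order array): [33, 17, 39, 2, 21, None, 42, None, 9, None, None, None, None, 3]
BFS from the root, enqueuing left then right child of each popped node:
  queue [33] -> pop 33, enqueue [17, 39], visited so far: [33]
  queue [17, 39] -> pop 17, enqueue [2, 21], visited so far: [33, 17]
  queue [39, 2, 21] -> pop 39, enqueue [42], visited so far: [33, 17, 39]
  queue [2, 21, 42] -> pop 2, enqueue [9], visited so far: [33, 17, 39, 2]
  queue [21, 42, 9] -> pop 21, enqueue [none], visited so far: [33, 17, 39, 2, 21]
  queue [42, 9] -> pop 42, enqueue [none], visited so far: [33, 17, 39, 2, 21, 42]
  queue [9] -> pop 9, enqueue [3], visited so far: [33, 17, 39, 2, 21, 42, 9]
  queue [3] -> pop 3, enqueue [none], visited so far: [33, 17, 39, 2, 21, 42, 9, 3]
Result: [33, 17, 39, 2, 21, 42, 9, 3]


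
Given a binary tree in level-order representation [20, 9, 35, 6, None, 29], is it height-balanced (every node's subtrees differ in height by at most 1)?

Tree (level-order array): [20, 9, 35, 6, None, 29]
Definition: a tree is height-balanced if, at every node, |h(left) - h(right)| <= 1 (empty subtree has height -1).
Bottom-up per-node check:
  node 6: h_left=-1, h_right=-1, diff=0 [OK], height=0
  node 9: h_left=0, h_right=-1, diff=1 [OK], height=1
  node 29: h_left=-1, h_right=-1, diff=0 [OK], height=0
  node 35: h_left=0, h_right=-1, diff=1 [OK], height=1
  node 20: h_left=1, h_right=1, diff=0 [OK], height=2
All nodes satisfy the balance condition.
Result: Balanced


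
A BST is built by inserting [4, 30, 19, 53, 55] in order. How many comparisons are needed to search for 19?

Search path for 19: 4 -> 30 -> 19
Found: True
Comparisons: 3


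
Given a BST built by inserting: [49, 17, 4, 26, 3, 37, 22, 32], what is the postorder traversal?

Tree insertion order: [49, 17, 4, 26, 3, 37, 22, 32]
Tree (level-order array): [49, 17, None, 4, 26, 3, None, 22, 37, None, None, None, None, 32]
Postorder traversal: [3, 4, 22, 32, 37, 26, 17, 49]


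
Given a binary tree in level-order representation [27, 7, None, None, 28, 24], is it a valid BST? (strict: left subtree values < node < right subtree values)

Level-order array: [27, 7, None, None, 28, 24]
Validate using subtree bounds (lo, hi): at each node, require lo < value < hi,
then recurse left with hi=value and right with lo=value.
Preorder trace (stopping at first violation):
  at node 27 with bounds (-inf, +inf): OK
  at node 7 with bounds (-inf, 27): OK
  at node 28 with bounds (7, 27): VIOLATION
Node 28 violates its bound: not (7 < 28 < 27).
Result: Not a valid BST


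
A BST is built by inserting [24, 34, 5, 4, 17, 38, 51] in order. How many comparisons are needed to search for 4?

Search path for 4: 24 -> 5 -> 4
Found: True
Comparisons: 3


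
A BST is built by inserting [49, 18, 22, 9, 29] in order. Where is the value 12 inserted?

Starting tree (level order): [49, 18, None, 9, 22, None, None, None, 29]
Insertion path: 49 -> 18 -> 9
Result: insert 12 as right child of 9
Final tree (level order): [49, 18, None, 9, 22, None, 12, None, 29]


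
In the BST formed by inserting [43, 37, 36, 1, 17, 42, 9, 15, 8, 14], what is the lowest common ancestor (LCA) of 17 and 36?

Tree insertion order: [43, 37, 36, 1, 17, 42, 9, 15, 8, 14]
Tree (level-order array): [43, 37, None, 36, 42, 1, None, None, None, None, 17, 9, None, 8, 15, None, None, 14]
In a BST, the LCA of p=17, q=36 is the first node v on the
root-to-leaf path with p <= v <= q (go left if both < v, right if both > v).
Walk from root:
  at 43: both 17 and 36 < 43, go left
  at 37: both 17 and 36 < 37, go left
  at 36: 17 <= 36 <= 36, this is the LCA
LCA = 36


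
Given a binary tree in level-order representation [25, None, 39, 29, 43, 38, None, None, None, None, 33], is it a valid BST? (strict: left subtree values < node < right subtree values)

Level-order array: [25, None, 39, 29, 43, 38, None, None, None, None, 33]
Validate using subtree bounds (lo, hi): at each node, require lo < value < hi,
then recurse left with hi=value and right with lo=value.
Preorder trace (stopping at first violation):
  at node 25 with bounds (-inf, +inf): OK
  at node 39 with bounds (25, +inf): OK
  at node 29 with bounds (25, 39): OK
  at node 38 with bounds (25, 29): VIOLATION
Node 38 violates its bound: not (25 < 38 < 29).
Result: Not a valid BST


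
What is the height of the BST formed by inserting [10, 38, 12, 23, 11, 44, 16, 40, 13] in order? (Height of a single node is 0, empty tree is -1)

Insertion order: [10, 38, 12, 23, 11, 44, 16, 40, 13]
Tree (level-order array): [10, None, 38, 12, 44, 11, 23, 40, None, None, None, 16, None, None, None, 13]
Compute height bottom-up (empty subtree = -1):
  height(11) = 1 + max(-1, -1) = 0
  height(13) = 1 + max(-1, -1) = 0
  height(16) = 1 + max(0, -1) = 1
  height(23) = 1 + max(1, -1) = 2
  height(12) = 1 + max(0, 2) = 3
  height(40) = 1 + max(-1, -1) = 0
  height(44) = 1 + max(0, -1) = 1
  height(38) = 1 + max(3, 1) = 4
  height(10) = 1 + max(-1, 4) = 5
Height = 5


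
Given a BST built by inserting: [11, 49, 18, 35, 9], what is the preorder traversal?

Tree insertion order: [11, 49, 18, 35, 9]
Tree (level-order array): [11, 9, 49, None, None, 18, None, None, 35]
Preorder traversal: [11, 9, 49, 18, 35]


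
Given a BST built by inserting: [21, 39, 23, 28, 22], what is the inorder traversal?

Tree insertion order: [21, 39, 23, 28, 22]
Tree (level-order array): [21, None, 39, 23, None, 22, 28]
Inorder traversal: [21, 22, 23, 28, 39]


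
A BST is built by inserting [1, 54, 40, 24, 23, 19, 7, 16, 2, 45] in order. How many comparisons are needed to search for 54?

Search path for 54: 1 -> 54
Found: True
Comparisons: 2


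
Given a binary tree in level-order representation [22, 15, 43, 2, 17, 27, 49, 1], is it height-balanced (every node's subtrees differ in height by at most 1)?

Tree (level-order array): [22, 15, 43, 2, 17, 27, 49, 1]
Definition: a tree is height-balanced if, at every node, |h(left) - h(right)| <= 1 (empty subtree has height -1).
Bottom-up per-node check:
  node 1: h_left=-1, h_right=-1, diff=0 [OK], height=0
  node 2: h_left=0, h_right=-1, diff=1 [OK], height=1
  node 17: h_left=-1, h_right=-1, diff=0 [OK], height=0
  node 15: h_left=1, h_right=0, diff=1 [OK], height=2
  node 27: h_left=-1, h_right=-1, diff=0 [OK], height=0
  node 49: h_left=-1, h_right=-1, diff=0 [OK], height=0
  node 43: h_left=0, h_right=0, diff=0 [OK], height=1
  node 22: h_left=2, h_right=1, diff=1 [OK], height=3
All nodes satisfy the balance condition.
Result: Balanced


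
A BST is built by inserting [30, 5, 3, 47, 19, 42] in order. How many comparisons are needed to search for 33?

Search path for 33: 30 -> 47 -> 42
Found: False
Comparisons: 3


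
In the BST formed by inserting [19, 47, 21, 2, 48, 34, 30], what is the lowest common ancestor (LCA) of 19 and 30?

Tree insertion order: [19, 47, 21, 2, 48, 34, 30]
Tree (level-order array): [19, 2, 47, None, None, 21, 48, None, 34, None, None, 30]
In a BST, the LCA of p=19, q=30 is the first node v on the
root-to-leaf path with p <= v <= q (go left if both < v, right if both > v).
Walk from root:
  at 19: 19 <= 19 <= 30, this is the LCA
LCA = 19


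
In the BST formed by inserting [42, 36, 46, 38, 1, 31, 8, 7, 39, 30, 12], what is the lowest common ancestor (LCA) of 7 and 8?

Tree insertion order: [42, 36, 46, 38, 1, 31, 8, 7, 39, 30, 12]
Tree (level-order array): [42, 36, 46, 1, 38, None, None, None, 31, None, 39, 8, None, None, None, 7, 30, None, None, 12]
In a BST, the LCA of p=7, q=8 is the first node v on the
root-to-leaf path with p <= v <= q (go left if both < v, right if both > v).
Walk from root:
  at 42: both 7 and 8 < 42, go left
  at 36: both 7 and 8 < 36, go left
  at 1: both 7 and 8 > 1, go right
  at 31: both 7 and 8 < 31, go left
  at 8: 7 <= 8 <= 8, this is the LCA
LCA = 8


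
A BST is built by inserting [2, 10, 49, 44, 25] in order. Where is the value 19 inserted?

Starting tree (level order): [2, None, 10, None, 49, 44, None, 25]
Insertion path: 2 -> 10 -> 49 -> 44 -> 25
Result: insert 19 as left child of 25
Final tree (level order): [2, None, 10, None, 49, 44, None, 25, None, 19]


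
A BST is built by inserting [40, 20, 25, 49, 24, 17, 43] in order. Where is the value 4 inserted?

Starting tree (level order): [40, 20, 49, 17, 25, 43, None, None, None, 24]
Insertion path: 40 -> 20 -> 17
Result: insert 4 as left child of 17
Final tree (level order): [40, 20, 49, 17, 25, 43, None, 4, None, 24]


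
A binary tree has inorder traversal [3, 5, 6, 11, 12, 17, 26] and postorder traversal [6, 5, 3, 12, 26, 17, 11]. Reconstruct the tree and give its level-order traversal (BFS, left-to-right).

Inorder:   [3, 5, 6, 11, 12, 17, 26]
Postorder: [6, 5, 3, 12, 26, 17, 11]
Algorithm: postorder visits root last, so walk postorder right-to-left;
each value is the root of the current inorder slice — split it at that
value, recurse on the right subtree first, then the left.
Recursive splits:
  root=11; inorder splits into left=[3, 5, 6], right=[12, 17, 26]
  root=17; inorder splits into left=[12], right=[26]
  root=26; inorder splits into left=[], right=[]
  root=12; inorder splits into left=[], right=[]
  root=3; inorder splits into left=[], right=[5, 6]
  root=5; inorder splits into left=[], right=[6]
  root=6; inorder splits into left=[], right=[]
Reconstructed level-order: [11, 3, 17, 5, 12, 26, 6]


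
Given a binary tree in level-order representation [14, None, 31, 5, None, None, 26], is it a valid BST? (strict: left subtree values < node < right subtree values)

Level-order array: [14, None, 31, 5, None, None, 26]
Validate using subtree bounds (lo, hi): at each node, require lo < value < hi,
then recurse left with hi=value and right with lo=value.
Preorder trace (stopping at first violation):
  at node 14 with bounds (-inf, +inf): OK
  at node 31 with bounds (14, +inf): OK
  at node 5 with bounds (14, 31): VIOLATION
Node 5 violates its bound: not (14 < 5 < 31).
Result: Not a valid BST


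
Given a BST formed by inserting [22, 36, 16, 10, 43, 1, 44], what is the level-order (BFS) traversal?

Tree insertion order: [22, 36, 16, 10, 43, 1, 44]
Tree (level-order array): [22, 16, 36, 10, None, None, 43, 1, None, None, 44]
BFS from the root, enqueuing left then right child of each popped node:
  queue [22] -> pop 22, enqueue [16, 36], visited so far: [22]
  queue [16, 36] -> pop 16, enqueue [10], visited so far: [22, 16]
  queue [36, 10] -> pop 36, enqueue [43], visited so far: [22, 16, 36]
  queue [10, 43] -> pop 10, enqueue [1], visited so far: [22, 16, 36, 10]
  queue [43, 1] -> pop 43, enqueue [44], visited so far: [22, 16, 36, 10, 43]
  queue [1, 44] -> pop 1, enqueue [none], visited so far: [22, 16, 36, 10, 43, 1]
  queue [44] -> pop 44, enqueue [none], visited so far: [22, 16, 36, 10, 43, 1, 44]
Result: [22, 16, 36, 10, 43, 1, 44]


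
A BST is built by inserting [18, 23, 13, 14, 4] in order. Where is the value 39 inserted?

Starting tree (level order): [18, 13, 23, 4, 14]
Insertion path: 18 -> 23
Result: insert 39 as right child of 23
Final tree (level order): [18, 13, 23, 4, 14, None, 39]


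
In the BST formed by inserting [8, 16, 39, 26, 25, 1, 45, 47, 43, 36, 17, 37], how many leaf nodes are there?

Tree built from: [8, 16, 39, 26, 25, 1, 45, 47, 43, 36, 17, 37]
Tree (level-order array): [8, 1, 16, None, None, None, 39, 26, 45, 25, 36, 43, 47, 17, None, None, 37]
Rule: A leaf has 0 children.
Per-node child counts:
  node 8: 2 child(ren)
  node 1: 0 child(ren)
  node 16: 1 child(ren)
  node 39: 2 child(ren)
  node 26: 2 child(ren)
  node 25: 1 child(ren)
  node 17: 0 child(ren)
  node 36: 1 child(ren)
  node 37: 0 child(ren)
  node 45: 2 child(ren)
  node 43: 0 child(ren)
  node 47: 0 child(ren)
Matching nodes: [1, 17, 37, 43, 47]
Count of leaf nodes: 5


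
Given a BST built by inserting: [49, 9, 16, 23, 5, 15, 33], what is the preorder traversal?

Tree insertion order: [49, 9, 16, 23, 5, 15, 33]
Tree (level-order array): [49, 9, None, 5, 16, None, None, 15, 23, None, None, None, 33]
Preorder traversal: [49, 9, 5, 16, 15, 23, 33]


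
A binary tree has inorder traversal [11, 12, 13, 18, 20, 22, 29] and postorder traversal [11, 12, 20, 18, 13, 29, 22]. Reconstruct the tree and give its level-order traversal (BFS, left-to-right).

Inorder:   [11, 12, 13, 18, 20, 22, 29]
Postorder: [11, 12, 20, 18, 13, 29, 22]
Algorithm: postorder visits root last, so walk postorder right-to-left;
each value is the root of the current inorder slice — split it at that
value, recurse on the right subtree first, then the left.
Recursive splits:
  root=22; inorder splits into left=[11, 12, 13, 18, 20], right=[29]
  root=29; inorder splits into left=[], right=[]
  root=13; inorder splits into left=[11, 12], right=[18, 20]
  root=18; inorder splits into left=[], right=[20]
  root=20; inorder splits into left=[], right=[]
  root=12; inorder splits into left=[11], right=[]
  root=11; inorder splits into left=[], right=[]
Reconstructed level-order: [22, 13, 29, 12, 18, 11, 20]


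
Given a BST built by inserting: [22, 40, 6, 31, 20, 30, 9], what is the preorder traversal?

Tree insertion order: [22, 40, 6, 31, 20, 30, 9]
Tree (level-order array): [22, 6, 40, None, 20, 31, None, 9, None, 30]
Preorder traversal: [22, 6, 20, 9, 40, 31, 30]


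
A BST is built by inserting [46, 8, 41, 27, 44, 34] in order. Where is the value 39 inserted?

Starting tree (level order): [46, 8, None, None, 41, 27, 44, None, 34]
Insertion path: 46 -> 8 -> 41 -> 27 -> 34
Result: insert 39 as right child of 34
Final tree (level order): [46, 8, None, None, 41, 27, 44, None, 34, None, None, None, 39]


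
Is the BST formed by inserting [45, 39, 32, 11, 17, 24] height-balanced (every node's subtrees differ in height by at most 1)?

Tree (level-order array): [45, 39, None, 32, None, 11, None, None, 17, None, 24]
Definition: a tree is height-balanced if, at every node, |h(left) - h(right)| <= 1 (empty subtree has height -1).
Bottom-up per-node check:
  node 24: h_left=-1, h_right=-1, diff=0 [OK], height=0
  node 17: h_left=-1, h_right=0, diff=1 [OK], height=1
  node 11: h_left=-1, h_right=1, diff=2 [FAIL (|-1-1|=2 > 1)], height=2
  node 32: h_left=2, h_right=-1, diff=3 [FAIL (|2--1|=3 > 1)], height=3
  node 39: h_left=3, h_right=-1, diff=4 [FAIL (|3--1|=4 > 1)], height=4
  node 45: h_left=4, h_right=-1, diff=5 [FAIL (|4--1|=5 > 1)], height=5
Node 11 violates the condition: |-1 - 1| = 2 > 1.
Result: Not balanced


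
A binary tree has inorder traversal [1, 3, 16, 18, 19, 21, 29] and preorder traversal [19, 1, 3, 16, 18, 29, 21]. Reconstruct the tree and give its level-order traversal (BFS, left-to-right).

Inorder:  [1, 3, 16, 18, 19, 21, 29]
Preorder: [19, 1, 3, 16, 18, 29, 21]
Algorithm: preorder visits root first, so consume preorder in order;
for each root, split the current inorder slice at that value into
left-subtree inorder and right-subtree inorder, then recurse.
Recursive splits:
  root=19; inorder splits into left=[1, 3, 16, 18], right=[21, 29]
  root=1; inorder splits into left=[], right=[3, 16, 18]
  root=3; inorder splits into left=[], right=[16, 18]
  root=16; inorder splits into left=[], right=[18]
  root=18; inorder splits into left=[], right=[]
  root=29; inorder splits into left=[21], right=[]
  root=21; inorder splits into left=[], right=[]
Reconstructed level-order: [19, 1, 29, 3, 21, 16, 18]


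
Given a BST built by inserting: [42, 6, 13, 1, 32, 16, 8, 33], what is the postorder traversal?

Tree insertion order: [42, 6, 13, 1, 32, 16, 8, 33]
Tree (level-order array): [42, 6, None, 1, 13, None, None, 8, 32, None, None, 16, 33]
Postorder traversal: [1, 8, 16, 33, 32, 13, 6, 42]


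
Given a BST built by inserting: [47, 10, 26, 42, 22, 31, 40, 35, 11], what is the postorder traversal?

Tree insertion order: [47, 10, 26, 42, 22, 31, 40, 35, 11]
Tree (level-order array): [47, 10, None, None, 26, 22, 42, 11, None, 31, None, None, None, None, 40, 35]
Postorder traversal: [11, 22, 35, 40, 31, 42, 26, 10, 47]


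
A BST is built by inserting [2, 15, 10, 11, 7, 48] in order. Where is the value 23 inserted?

Starting tree (level order): [2, None, 15, 10, 48, 7, 11]
Insertion path: 2 -> 15 -> 48
Result: insert 23 as left child of 48
Final tree (level order): [2, None, 15, 10, 48, 7, 11, 23]


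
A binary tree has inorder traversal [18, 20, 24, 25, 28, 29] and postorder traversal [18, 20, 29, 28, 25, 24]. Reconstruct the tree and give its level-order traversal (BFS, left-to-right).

Inorder:   [18, 20, 24, 25, 28, 29]
Postorder: [18, 20, 29, 28, 25, 24]
Algorithm: postorder visits root last, so walk postorder right-to-left;
each value is the root of the current inorder slice — split it at that
value, recurse on the right subtree first, then the left.
Recursive splits:
  root=24; inorder splits into left=[18, 20], right=[25, 28, 29]
  root=25; inorder splits into left=[], right=[28, 29]
  root=28; inorder splits into left=[], right=[29]
  root=29; inorder splits into left=[], right=[]
  root=20; inorder splits into left=[18], right=[]
  root=18; inorder splits into left=[], right=[]
Reconstructed level-order: [24, 20, 25, 18, 28, 29]


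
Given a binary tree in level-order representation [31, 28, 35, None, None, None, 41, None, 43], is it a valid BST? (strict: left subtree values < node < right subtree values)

Level-order array: [31, 28, 35, None, None, None, 41, None, 43]
Validate using subtree bounds (lo, hi): at each node, require lo < value < hi,
then recurse left with hi=value and right with lo=value.
Preorder trace (stopping at first violation):
  at node 31 with bounds (-inf, +inf): OK
  at node 28 with bounds (-inf, 31): OK
  at node 35 with bounds (31, +inf): OK
  at node 41 with bounds (35, +inf): OK
  at node 43 with bounds (41, +inf): OK
No violation found at any node.
Result: Valid BST


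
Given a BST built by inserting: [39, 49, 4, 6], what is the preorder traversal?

Tree insertion order: [39, 49, 4, 6]
Tree (level-order array): [39, 4, 49, None, 6]
Preorder traversal: [39, 4, 6, 49]


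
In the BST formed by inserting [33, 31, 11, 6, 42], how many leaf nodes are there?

Tree built from: [33, 31, 11, 6, 42]
Tree (level-order array): [33, 31, 42, 11, None, None, None, 6]
Rule: A leaf has 0 children.
Per-node child counts:
  node 33: 2 child(ren)
  node 31: 1 child(ren)
  node 11: 1 child(ren)
  node 6: 0 child(ren)
  node 42: 0 child(ren)
Matching nodes: [6, 42]
Count of leaf nodes: 2


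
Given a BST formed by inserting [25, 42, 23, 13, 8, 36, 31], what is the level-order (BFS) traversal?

Tree insertion order: [25, 42, 23, 13, 8, 36, 31]
Tree (level-order array): [25, 23, 42, 13, None, 36, None, 8, None, 31]
BFS from the root, enqueuing left then right child of each popped node:
  queue [25] -> pop 25, enqueue [23, 42], visited so far: [25]
  queue [23, 42] -> pop 23, enqueue [13], visited so far: [25, 23]
  queue [42, 13] -> pop 42, enqueue [36], visited so far: [25, 23, 42]
  queue [13, 36] -> pop 13, enqueue [8], visited so far: [25, 23, 42, 13]
  queue [36, 8] -> pop 36, enqueue [31], visited so far: [25, 23, 42, 13, 36]
  queue [8, 31] -> pop 8, enqueue [none], visited so far: [25, 23, 42, 13, 36, 8]
  queue [31] -> pop 31, enqueue [none], visited so far: [25, 23, 42, 13, 36, 8, 31]
Result: [25, 23, 42, 13, 36, 8, 31]


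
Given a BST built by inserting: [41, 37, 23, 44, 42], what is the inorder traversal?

Tree insertion order: [41, 37, 23, 44, 42]
Tree (level-order array): [41, 37, 44, 23, None, 42]
Inorder traversal: [23, 37, 41, 42, 44]


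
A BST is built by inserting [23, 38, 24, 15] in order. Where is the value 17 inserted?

Starting tree (level order): [23, 15, 38, None, None, 24]
Insertion path: 23 -> 15
Result: insert 17 as right child of 15
Final tree (level order): [23, 15, 38, None, 17, 24]


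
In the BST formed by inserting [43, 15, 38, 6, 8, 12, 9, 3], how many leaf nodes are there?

Tree built from: [43, 15, 38, 6, 8, 12, 9, 3]
Tree (level-order array): [43, 15, None, 6, 38, 3, 8, None, None, None, None, None, 12, 9]
Rule: A leaf has 0 children.
Per-node child counts:
  node 43: 1 child(ren)
  node 15: 2 child(ren)
  node 6: 2 child(ren)
  node 3: 0 child(ren)
  node 8: 1 child(ren)
  node 12: 1 child(ren)
  node 9: 0 child(ren)
  node 38: 0 child(ren)
Matching nodes: [3, 9, 38]
Count of leaf nodes: 3


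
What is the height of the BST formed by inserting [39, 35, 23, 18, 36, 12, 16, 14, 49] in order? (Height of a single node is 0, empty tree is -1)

Insertion order: [39, 35, 23, 18, 36, 12, 16, 14, 49]
Tree (level-order array): [39, 35, 49, 23, 36, None, None, 18, None, None, None, 12, None, None, 16, 14]
Compute height bottom-up (empty subtree = -1):
  height(14) = 1 + max(-1, -1) = 0
  height(16) = 1 + max(0, -1) = 1
  height(12) = 1 + max(-1, 1) = 2
  height(18) = 1 + max(2, -1) = 3
  height(23) = 1 + max(3, -1) = 4
  height(36) = 1 + max(-1, -1) = 0
  height(35) = 1 + max(4, 0) = 5
  height(49) = 1 + max(-1, -1) = 0
  height(39) = 1 + max(5, 0) = 6
Height = 6


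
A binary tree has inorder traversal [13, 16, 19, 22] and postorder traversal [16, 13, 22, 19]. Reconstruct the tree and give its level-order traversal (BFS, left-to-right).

Inorder:   [13, 16, 19, 22]
Postorder: [16, 13, 22, 19]
Algorithm: postorder visits root last, so walk postorder right-to-left;
each value is the root of the current inorder slice — split it at that
value, recurse on the right subtree first, then the left.
Recursive splits:
  root=19; inorder splits into left=[13, 16], right=[22]
  root=22; inorder splits into left=[], right=[]
  root=13; inorder splits into left=[], right=[16]
  root=16; inorder splits into left=[], right=[]
Reconstructed level-order: [19, 13, 22, 16]


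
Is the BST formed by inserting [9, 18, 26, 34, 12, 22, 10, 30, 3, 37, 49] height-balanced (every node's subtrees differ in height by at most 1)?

Tree (level-order array): [9, 3, 18, None, None, 12, 26, 10, None, 22, 34, None, None, None, None, 30, 37, None, None, None, 49]
Definition: a tree is height-balanced if, at every node, |h(left) - h(right)| <= 1 (empty subtree has height -1).
Bottom-up per-node check:
  node 3: h_left=-1, h_right=-1, diff=0 [OK], height=0
  node 10: h_left=-1, h_right=-1, diff=0 [OK], height=0
  node 12: h_left=0, h_right=-1, diff=1 [OK], height=1
  node 22: h_left=-1, h_right=-1, diff=0 [OK], height=0
  node 30: h_left=-1, h_right=-1, diff=0 [OK], height=0
  node 49: h_left=-1, h_right=-1, diff=0 [OK], height=0
  node 37: h_left=-1, h_right=0, diff=1 [OK], height=1
  node 34: h_left=0, h_right=1, diff=1 [OK], height=2
  node 26: h_left=0, h_right=2, diff=2 [FAIL (|0-2|=2 > 1)], height=3
  node 18: h_left=1, h_right=3, diff=2 [FAIL (|1-3|=2 > 1)], height=4
  node 9: h_left=0, h_right=4, diff=4 [FAIL (|0-4|=4 > 1)], height=5
Node 26 violates the condition: |0 - 2| = 2 > 1.
Result: Not balanced


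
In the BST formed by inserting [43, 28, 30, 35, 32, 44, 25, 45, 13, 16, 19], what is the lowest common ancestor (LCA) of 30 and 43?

Tree insertion order: [43, 28, 30, 35, 32, 44, 25, 45, 13, 16, 19]
Tree (level-order array): [43, 28, 44, 25, 30, None, 45, 13, None, None, 35, None, None, None, 16, 32, None, None, 19]
In a BST, the LCA of p=30, q=43 is the first node v on the
root-to-leaf path with p <= v <= q (go left if both < v, right if both > v).
Walk from root:
  at 43: 30 <= 43 <= 43, this is the LCA
LCA = 43


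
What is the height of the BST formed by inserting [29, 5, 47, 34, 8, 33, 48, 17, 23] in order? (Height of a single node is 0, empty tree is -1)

Insertion order: [29, 5, 47, 34, 8, 33, 48, 17, 23]
Tree (level-order array): [29, 5, 47, None, 8, 34, 48, None, 17, 33, None, None, None, None, 23]
Compute height bottom-up (empty subtree = -1):
  height(23) = 1 + max(-1, -1) = 0
  height(17) = 1 + max(-1, 0) = 1
  height(8) = 1 + max(-1, 1) = 2
  height(5) = 1 + max(-1, 2) = 3
  height(33) = 1 + max(-1, -1) = 0
  height(34) = 1 + max(0, -1) = 1
  height(48) = 1 + max(-1, -1) = 0
  height(47) = 1 + max(1, 0) = 2
  height(29) = 1 + max(3, 2) = 4
Height = 4


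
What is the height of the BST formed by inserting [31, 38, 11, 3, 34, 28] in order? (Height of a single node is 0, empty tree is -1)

Insertion order: [31, 38, 11, 3, 34, 28]
Tree (level-order array): [31, 11, 38, 3, 28, 34]
Compute height bottom-up (empty subtree = -1):
  height(3) = 1 + max(-1, -1) = 0
  height(28) = 1 + max(-1, -1) = 0
  height(11) = 1 + max(0, 0) = 1
  height(34) = 1 + max(-1, -1) = 0
  height(38) = 1 + max(0, -1) = 1
  height(31) = 1 + max(1, 1) = 2
Height = 2


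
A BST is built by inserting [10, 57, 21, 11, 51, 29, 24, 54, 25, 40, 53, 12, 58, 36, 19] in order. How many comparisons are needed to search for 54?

Search path for 54: 10 -> 57 -> 21 -> 51 -> 54
Found: True
Comparisons: 5


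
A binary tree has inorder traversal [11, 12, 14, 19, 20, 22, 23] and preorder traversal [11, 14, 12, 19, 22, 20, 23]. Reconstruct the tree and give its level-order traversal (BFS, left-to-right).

Inorder:  [11, 12, 14, 19, 20, 22, 23]
Preorder: [11, 14, 12, 19, 22, 20, 23]
Algorithm: preorder visits root first, so consume preorder in order;
for each root, split the current inorder slice at that value into
left-subtree inorder and right-subtree inorder, then recurse.
Recursive splits:
  root=11; inorder splits into left=[], right=[12, 14, 19, 20, 22, 23]
  root=14; inorder splits into left=[12], right=[19, 20, 22, 23]
  root=12; inorder splits into left=[], right=[]
  root=19; inorder splits into left=[], right=[20, 22, 23]
  root=22; inorder splits into left=[20], right=[23]
  root=20; inorder splits into left=[], right=[]
  root=23; inorder splits into left=[], right=[]
Reconstructed level-order: [11, 14, 12, 19, 22, 20, 23]


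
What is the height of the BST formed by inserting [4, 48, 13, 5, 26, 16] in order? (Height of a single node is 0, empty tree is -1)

Insertion order: [4, 48, 13, 5, 26, 16]
Tree (level-order array): [4, None, 48, 13, None, 5, 26, None, None, 16]
Compute height bottom-up (empty subtree = -1):
  height(5) = 1 + max(-1, -1) = 0
  height(16) = 1 + max(-1, -1) = 0
  height(26) = 1 + max(0, -1) = 1
  height(13) = 1 + max(0, 1) = 2
  height(48) = 1 + max(2, -1) = 3
  height(4) = 1 + max(-1, 3) = 4
Height = 4


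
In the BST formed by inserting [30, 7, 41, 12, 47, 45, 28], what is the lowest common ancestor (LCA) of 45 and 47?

Tree insertion order: [30, 7, 41, 12, 47, 45, 28]
Tree (level-order array): [30, 7, 41, None, 12, None, 47, None, 28, 45]
In a BST, the LCA of p=45, q=47 is the first node v on the
root-to-leaf path with p <= v <= q (go left if both < v, right if both > v).
Walk from root:
  at 30: both 45 and 47 > 30, go right
  at 41: both 45 and 47 > 41, go right
  at 47: 45 <= 47 <= 47, this is the LCA
LCA = 47


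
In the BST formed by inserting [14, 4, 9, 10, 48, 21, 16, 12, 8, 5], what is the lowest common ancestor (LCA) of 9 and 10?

Tree insertion order: [14, 4, 9, 10, 48, 21, 16, 12, 8, 5]
Tree (level-order array): [14, 4, 48, None, 9, 21, None, 8, 10, 16, None, 5, None, None, 12]
In a BST, the LCA of p=9, q=10 is the first node v on the
root-to-leaf path with p <= v <= q (go left if both < v, right if both > v).
Walk from root:
  at 14: both 9 and 10 < 14, go left
  at 4: both 9 and 10 > 4, go right
  at 9: 9 <= 9 <= 10, this is the LCA
LCA = 9
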